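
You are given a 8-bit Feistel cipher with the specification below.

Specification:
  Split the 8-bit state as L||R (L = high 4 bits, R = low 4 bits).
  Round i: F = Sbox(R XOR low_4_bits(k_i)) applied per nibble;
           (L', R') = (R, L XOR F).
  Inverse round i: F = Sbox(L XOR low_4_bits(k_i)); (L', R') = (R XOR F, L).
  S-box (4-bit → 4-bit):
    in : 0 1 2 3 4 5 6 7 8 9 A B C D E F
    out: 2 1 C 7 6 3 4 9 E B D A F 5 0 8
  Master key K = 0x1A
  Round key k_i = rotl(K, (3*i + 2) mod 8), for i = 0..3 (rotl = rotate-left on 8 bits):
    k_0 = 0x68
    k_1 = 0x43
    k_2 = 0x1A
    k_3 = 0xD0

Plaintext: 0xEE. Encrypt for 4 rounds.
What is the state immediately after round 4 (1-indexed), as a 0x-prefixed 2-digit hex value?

0x29

s_0 = plaintext = 0xEE
s_1 = Round(s_0, k_0) = 0xEA
s_2 = Round(s_1, k_1) = 0xA5
s_3 = Round(s_2, k_2) = 0x52
s_4 = Round(s_3, k_3) = 0x29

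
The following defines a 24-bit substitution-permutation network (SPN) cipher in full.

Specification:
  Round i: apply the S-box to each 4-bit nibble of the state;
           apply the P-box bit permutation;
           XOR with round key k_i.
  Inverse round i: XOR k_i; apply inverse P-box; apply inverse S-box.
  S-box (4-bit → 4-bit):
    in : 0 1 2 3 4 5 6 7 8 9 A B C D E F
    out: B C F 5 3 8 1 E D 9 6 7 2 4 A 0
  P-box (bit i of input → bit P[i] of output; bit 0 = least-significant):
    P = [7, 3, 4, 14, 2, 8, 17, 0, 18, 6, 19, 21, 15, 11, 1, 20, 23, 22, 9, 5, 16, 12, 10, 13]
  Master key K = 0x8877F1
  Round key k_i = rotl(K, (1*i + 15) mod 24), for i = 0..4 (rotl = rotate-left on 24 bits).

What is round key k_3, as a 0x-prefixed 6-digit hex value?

0xC621DF

K = 0x8877F1
k_0 = rotl(K, (1*0+15) mod 24) = rotl(K, 15) = 0xF8C43B
k_1 = rotl(K, (1*1+15) mod 24) = rotl(K, 16) = 0xF18877
k_2 = rotl(K, (1*2+15) mod 24) = rotl(K, 17) = 0xE310EF
k_3 = rotl(K, (1*3+15) mod 24) = rotl(K, 18) = 0xC621DF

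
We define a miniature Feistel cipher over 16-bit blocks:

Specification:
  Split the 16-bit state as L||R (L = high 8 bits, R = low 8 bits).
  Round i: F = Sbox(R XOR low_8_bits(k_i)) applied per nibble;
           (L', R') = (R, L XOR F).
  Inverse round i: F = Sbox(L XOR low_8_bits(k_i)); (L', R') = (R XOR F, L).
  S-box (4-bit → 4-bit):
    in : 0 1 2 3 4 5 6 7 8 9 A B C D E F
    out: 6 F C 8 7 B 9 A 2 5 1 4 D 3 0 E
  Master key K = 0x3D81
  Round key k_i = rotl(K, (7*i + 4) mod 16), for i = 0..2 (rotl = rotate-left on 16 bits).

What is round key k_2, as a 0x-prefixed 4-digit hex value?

0xF604

K = 0x3D81
k_0 = rotl(K, (7*0+4) mod 16) = rotl(K, 4) = 0xD813
k_1 = rotl(K, (7*1+4) mod 16) = rotl(K, 11) = 0x09EC
k_2 = rotl(K, (7*2+4) mod 16) = rotl(K, 2) = 0xF604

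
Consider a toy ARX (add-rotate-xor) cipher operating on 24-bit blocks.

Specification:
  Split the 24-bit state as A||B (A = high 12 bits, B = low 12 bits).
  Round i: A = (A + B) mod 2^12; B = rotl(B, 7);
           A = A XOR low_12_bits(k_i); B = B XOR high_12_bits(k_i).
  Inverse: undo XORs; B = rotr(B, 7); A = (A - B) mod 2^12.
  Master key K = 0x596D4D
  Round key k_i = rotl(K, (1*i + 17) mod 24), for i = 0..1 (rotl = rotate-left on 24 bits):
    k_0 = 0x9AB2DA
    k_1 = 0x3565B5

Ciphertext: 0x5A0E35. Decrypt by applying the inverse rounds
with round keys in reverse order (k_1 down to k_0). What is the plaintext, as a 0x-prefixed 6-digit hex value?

0x716A2B

s_0 = ciphertext = 0x5A0E35
s_1 = InvRound(s_0, k_1) = 0x39BC7A
s_2 = InvRound(s_1, k_0) = 0x716A2B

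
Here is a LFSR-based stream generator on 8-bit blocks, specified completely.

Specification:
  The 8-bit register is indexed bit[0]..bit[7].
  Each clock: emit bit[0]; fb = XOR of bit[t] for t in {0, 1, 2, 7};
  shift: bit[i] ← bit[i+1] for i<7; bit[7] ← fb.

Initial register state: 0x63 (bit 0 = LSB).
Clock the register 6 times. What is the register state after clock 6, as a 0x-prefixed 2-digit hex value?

0x19

reg_0 = 0x63
clock 1: out=1, reg = 0x31
clock 2: out=1, reg = 0x98
clock 3: out=0, reg = 0xCC
clock 4: out=0, reg = 0x66
clock 5: out=0, reg = 0x33
clock 6: out=1, reg = 0x19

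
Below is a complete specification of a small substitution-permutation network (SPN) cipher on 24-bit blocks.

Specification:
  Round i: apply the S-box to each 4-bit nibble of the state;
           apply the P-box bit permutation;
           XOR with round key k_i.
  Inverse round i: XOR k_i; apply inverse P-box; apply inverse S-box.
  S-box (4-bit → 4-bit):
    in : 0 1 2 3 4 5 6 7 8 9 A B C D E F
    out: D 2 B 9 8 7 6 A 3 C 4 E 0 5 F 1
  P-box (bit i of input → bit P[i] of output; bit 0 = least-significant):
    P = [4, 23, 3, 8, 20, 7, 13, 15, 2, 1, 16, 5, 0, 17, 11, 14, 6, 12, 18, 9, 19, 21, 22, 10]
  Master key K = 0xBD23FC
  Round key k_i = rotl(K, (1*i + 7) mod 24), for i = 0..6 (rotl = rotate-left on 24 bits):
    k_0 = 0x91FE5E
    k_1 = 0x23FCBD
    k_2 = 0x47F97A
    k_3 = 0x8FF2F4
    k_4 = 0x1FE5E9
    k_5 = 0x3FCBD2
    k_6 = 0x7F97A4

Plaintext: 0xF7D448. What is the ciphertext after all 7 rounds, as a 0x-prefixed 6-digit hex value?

s_0 = plaintext = 0xF7D448
s_1 = Round(s_0, k_0) = 0x19646F
s_2 = Round(s_1, k_1) = 0x05D60D
s_3 = Round(s_2, k_2) = 0x1A4521
s_4 = Round(s_3, k_3) = 0x3A3272
s_5 = Round(s_4, k_4) = 0x93205E
s_6 = Round(s_5, k_5) = 0xECAC2F
s_7 = Round(s_6, k_6) = 0x071B34

0x071B34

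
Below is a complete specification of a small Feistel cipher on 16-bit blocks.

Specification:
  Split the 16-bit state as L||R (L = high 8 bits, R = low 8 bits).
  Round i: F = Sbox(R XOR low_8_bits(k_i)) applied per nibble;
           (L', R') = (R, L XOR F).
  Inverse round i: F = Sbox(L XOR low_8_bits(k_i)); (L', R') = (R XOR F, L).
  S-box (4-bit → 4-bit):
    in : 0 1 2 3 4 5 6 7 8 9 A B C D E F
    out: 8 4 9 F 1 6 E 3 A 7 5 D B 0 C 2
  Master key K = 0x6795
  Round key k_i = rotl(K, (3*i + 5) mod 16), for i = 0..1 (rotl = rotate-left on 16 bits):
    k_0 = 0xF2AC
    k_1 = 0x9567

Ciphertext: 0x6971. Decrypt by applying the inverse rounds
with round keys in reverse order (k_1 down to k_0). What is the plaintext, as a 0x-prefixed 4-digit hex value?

0x0DFD

s_0 = ciphertext = 0x6971
s_1 = InvRound(s_0, k_1) = 0xFD69
s_2 = InvRound(s_1, k_0) = 0x0DFD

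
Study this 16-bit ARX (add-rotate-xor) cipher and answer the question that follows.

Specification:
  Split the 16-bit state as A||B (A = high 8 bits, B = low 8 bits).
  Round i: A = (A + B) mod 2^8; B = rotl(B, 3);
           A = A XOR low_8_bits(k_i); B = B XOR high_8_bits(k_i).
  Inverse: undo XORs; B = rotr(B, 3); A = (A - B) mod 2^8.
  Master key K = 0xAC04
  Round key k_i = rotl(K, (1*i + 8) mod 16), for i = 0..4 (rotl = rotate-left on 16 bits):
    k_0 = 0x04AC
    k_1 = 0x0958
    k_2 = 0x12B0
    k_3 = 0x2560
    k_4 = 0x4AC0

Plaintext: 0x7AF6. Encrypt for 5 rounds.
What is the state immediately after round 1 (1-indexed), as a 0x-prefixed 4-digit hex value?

0xDCB3

s_0 = plaintext = 0x7AF6
s_1 = Round(s_0, k_0) = 0xDCB3
s_2 = Round(s_1, k_1) = 0xD794
s_3 = Round(s_2, k_2) = 0xDBB6
s_4 = Round(s_3, k_3) = 0xF190
s_5 = Round(s_4, k_4) = 0x41CE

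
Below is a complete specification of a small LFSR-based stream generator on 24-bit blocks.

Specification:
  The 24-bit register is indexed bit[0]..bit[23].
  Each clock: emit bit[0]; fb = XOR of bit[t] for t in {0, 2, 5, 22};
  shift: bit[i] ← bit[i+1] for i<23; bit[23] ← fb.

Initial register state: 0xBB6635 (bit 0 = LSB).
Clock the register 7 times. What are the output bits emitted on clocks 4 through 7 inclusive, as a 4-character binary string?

reg_0 = 0xBB6635
clock 1: out=1, reg = 0xDDB31A
clock 2: out=0, reg = 0xEED98D
clock 3: out=1, reg = 0xF76CC6
clock 4: out=0, reg = 0x7BB663
clock 5: out=1, reg = 0xBDDB31
clock 6: out=1, reg = 0x5EED98
clock 7: out=0, reg = 0xAF76CC

0110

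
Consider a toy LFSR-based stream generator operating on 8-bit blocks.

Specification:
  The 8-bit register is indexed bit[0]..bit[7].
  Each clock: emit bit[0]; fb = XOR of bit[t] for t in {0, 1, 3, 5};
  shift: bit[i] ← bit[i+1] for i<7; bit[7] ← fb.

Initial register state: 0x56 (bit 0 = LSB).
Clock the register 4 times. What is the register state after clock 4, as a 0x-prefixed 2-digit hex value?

0xD5

reg_0 = 0x56
clock 1: out=0, reg = 0xAB
clock 2: out=1, reg = 0x55
clock 3: out=1, reg = 0xAA
clock 4: out=0, reg = 0xD5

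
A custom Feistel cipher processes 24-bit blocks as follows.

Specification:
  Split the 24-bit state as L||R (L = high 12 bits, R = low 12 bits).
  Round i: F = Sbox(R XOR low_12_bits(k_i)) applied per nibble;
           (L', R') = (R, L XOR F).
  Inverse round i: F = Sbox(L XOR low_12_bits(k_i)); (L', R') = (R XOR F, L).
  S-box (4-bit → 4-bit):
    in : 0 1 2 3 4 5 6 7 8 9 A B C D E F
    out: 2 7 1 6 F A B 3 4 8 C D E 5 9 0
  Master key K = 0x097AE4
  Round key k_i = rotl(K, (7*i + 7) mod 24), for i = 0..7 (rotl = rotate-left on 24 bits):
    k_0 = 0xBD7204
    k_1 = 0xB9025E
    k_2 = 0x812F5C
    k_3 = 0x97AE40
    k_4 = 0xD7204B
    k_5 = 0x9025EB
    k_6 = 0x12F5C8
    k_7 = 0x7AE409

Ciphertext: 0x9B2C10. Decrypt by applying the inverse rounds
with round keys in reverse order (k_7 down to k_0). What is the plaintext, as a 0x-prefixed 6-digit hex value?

s_0 = ciphertext = 0x9B2C10
s_1 = InvRound(s_0, k_7) = 0x9CD9B2
s_2 = InvRound(s_1, k_6) = 0x7989CD
s_3 = InvRound(s_2, k_5) = 0x8FB798
s_4 = InvRound(s_3, k_4) = 0x34A8FB
s_5 = InvRound(s_4, k_3) = 0xDD734A
s_6 = InvRound(s_5, k_2) = 0x207DD7
s_7 = InvRound(s_6, k_1) = 0xF7F207
s_8 = InvRound(s_7, k_0) = 0x73AF7F

0x73AF7F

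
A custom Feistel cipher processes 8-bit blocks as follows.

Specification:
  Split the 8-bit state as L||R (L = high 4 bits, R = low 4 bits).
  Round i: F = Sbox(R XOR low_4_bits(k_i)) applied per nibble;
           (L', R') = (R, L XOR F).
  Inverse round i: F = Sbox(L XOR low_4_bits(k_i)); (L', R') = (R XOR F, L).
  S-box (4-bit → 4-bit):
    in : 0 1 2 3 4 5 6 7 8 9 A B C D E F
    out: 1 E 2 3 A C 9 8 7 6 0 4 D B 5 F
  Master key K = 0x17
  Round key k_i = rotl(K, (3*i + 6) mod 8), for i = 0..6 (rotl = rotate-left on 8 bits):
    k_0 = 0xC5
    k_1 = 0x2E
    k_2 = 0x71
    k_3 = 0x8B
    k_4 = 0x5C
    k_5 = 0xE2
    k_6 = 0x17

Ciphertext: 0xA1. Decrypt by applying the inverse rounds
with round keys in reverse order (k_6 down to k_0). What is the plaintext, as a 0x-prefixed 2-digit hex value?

s_0 = ciphertext = 0xA1
s_1 = InvRound(s_0, k_6) = 0xAA
s_2 = InvRound(s_1, k_5) = 0xDA
s_3 = InvRound(s_2, k_4) = 0x4D
s_4 = InvRound(s_3, k_3) = 0x24
s_5 = InvRound(s_4, k_2) = 0x72
s_6 = InvRound(s_5, k_1) = 0x47
s_7 = InvRound(s_6, k_0) = 0x94

0x94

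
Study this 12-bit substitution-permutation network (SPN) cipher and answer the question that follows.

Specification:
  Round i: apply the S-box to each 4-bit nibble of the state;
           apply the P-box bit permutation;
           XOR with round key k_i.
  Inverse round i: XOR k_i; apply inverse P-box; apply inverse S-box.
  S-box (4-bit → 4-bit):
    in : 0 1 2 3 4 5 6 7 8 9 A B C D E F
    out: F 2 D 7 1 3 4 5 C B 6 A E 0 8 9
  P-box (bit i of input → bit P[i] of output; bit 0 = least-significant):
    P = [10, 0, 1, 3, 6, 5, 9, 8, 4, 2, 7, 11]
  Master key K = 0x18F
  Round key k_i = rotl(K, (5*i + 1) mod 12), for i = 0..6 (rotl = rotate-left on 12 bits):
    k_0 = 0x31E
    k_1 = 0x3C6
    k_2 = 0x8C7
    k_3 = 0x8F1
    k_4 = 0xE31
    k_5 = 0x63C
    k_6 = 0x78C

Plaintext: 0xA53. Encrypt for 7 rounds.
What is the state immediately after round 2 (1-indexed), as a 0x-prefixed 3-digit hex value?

0x61F

s_0 = plaintext = 0xA53
s_1 = Round(s_0, k_0) = 0x7F9
s_2 = Round(s_1, k_1) = 0x61F
s_3 = Round(s_2, k_2) = 0xC6F
s_4 = Round(s_3, k_3) = 0x67D
s_5 = Round(s_4, k_4) = 0xCF1
s_6 = Round(s_5, k_5) = 0xFF9
s_7 = Round(s_6, k_6) = 0xAD5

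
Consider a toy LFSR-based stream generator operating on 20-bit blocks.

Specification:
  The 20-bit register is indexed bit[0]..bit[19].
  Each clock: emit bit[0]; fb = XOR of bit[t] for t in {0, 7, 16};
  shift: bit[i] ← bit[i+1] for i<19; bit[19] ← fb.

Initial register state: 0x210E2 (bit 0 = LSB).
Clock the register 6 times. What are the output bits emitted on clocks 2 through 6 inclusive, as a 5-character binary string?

10001

reg_0 = 0x210E2
clock 1: out=0, reg = 0x90871
clock 2: out=1, reg = 0x48438
clock 3: out=0, reg = 0x2421C
clock 4: out=0, reg = 0x1210E
clock 5: out=0, reg = 0x89087
clock 6: out=1, reg = 0x44843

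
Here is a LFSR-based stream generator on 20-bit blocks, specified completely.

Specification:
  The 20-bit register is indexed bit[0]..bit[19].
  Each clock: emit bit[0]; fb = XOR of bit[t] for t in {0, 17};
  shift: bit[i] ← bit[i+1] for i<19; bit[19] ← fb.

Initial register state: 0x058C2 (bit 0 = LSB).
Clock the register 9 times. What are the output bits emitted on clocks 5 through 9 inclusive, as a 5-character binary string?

reg_0 = 0x058C2
clock 1: out=0, reg = 0x02C61
clock 2: out=1, reg = 0x81630
clock 3: out=0, reg = 0x40B18
clock 4: out=0, reg = 0x2058C
clock 5: out=0, reg = 0x902C6
clock 6: out=0, reg = 0x48163
clock 7: out=1, reg = 0xA40B1
clock 8: out=1, reg = 0x52058
clock 9: out=0, reg = 0x2902C

00110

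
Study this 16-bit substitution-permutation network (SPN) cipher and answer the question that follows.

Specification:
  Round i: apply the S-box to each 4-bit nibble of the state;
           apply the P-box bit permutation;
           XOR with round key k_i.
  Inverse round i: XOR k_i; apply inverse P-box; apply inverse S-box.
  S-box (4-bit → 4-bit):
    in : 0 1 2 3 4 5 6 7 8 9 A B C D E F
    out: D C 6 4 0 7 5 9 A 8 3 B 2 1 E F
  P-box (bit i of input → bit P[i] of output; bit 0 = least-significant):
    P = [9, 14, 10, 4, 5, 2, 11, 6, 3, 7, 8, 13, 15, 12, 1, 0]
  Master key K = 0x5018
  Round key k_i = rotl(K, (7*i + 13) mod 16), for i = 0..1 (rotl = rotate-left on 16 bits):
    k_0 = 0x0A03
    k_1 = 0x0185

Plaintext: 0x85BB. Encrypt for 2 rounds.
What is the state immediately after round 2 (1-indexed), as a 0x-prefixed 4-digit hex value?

0xFDF3

s_0 = plaintext = 0x85BB
s_1 = Round(s_0, k_0) = 0x59FE
s_2 = Round(s_1, k_1) = 0xFDF3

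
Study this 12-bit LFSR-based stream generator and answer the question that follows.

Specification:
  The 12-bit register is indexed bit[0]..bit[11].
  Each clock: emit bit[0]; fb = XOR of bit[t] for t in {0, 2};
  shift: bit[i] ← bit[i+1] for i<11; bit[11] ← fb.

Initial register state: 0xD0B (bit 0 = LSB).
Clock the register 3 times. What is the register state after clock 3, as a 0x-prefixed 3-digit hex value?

reg_0 = 0xD0B
clock 1: out=1, reg = 0xE85
clock 2: out=1, reg = 0x742
clock 3: out=0, reg = 0x3A1

0x3A1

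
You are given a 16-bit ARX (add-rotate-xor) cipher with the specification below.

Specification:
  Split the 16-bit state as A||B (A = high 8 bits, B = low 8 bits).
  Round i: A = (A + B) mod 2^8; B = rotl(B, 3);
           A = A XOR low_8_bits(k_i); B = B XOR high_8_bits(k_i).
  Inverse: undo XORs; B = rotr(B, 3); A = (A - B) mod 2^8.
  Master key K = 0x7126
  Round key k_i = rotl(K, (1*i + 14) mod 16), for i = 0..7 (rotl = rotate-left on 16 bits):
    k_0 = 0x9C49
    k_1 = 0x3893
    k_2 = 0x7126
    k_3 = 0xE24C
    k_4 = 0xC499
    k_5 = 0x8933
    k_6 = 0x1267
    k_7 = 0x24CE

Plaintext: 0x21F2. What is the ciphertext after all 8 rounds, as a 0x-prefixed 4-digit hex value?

0x8548

s_0 = plaintext = 0x21F2
s_1 = Round(s_0, k_0) = 0x5A0B
s_2 = Round(s_1, k_1) = 0xF660
s_3 = Round(s_2, k_2) = 0x7072
s_4 = Round(s_3, k_3) = 0xAE71
s_5 = Round(s_4, k_4) = 0x864F
s_6 = Round(s_5, k_5) = 0xE6F3
s_7 = Round(s_6, k_6) = 0xBE8D
s_8 = Round(s_7, k_7) = 0x8548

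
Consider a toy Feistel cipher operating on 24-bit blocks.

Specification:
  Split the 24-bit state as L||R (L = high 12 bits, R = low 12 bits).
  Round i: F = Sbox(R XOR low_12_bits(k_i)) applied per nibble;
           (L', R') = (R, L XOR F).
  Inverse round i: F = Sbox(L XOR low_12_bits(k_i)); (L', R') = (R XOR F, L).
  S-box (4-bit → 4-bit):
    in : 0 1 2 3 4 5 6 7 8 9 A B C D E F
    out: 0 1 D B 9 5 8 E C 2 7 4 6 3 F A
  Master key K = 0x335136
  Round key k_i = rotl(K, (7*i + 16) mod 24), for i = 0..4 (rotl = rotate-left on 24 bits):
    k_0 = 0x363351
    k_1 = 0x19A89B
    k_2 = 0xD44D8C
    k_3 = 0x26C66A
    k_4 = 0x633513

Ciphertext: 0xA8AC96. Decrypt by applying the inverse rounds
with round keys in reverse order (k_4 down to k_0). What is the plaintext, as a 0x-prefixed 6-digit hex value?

s_0 = ciphertext = 0xA8AC96
s_1 = InvRound(s_0, k_4) = 0x6B4A8A
s_2 = InvRound(s_1, k_3) = 0xAB56B4
s_3 = InvRound(s_2, k_2) = 0x806AB5
s_4 = InvRound(s_3, k_1) = 0xA96806
s_5 = InvRound(s_4, k_0) = 0xA68A96

0xA68A96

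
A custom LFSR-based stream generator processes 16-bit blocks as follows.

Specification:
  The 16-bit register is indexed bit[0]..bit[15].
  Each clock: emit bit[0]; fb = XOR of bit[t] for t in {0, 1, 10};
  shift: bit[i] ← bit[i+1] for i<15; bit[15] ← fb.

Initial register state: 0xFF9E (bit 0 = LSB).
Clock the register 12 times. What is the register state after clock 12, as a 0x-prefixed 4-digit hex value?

reg_0 = 0xFF9E
clock 1: out=0, reg = 0x7FCF
clock 2: out=1, reg = 0xBFE7
clock 3: out=1, reg = 0xDFF3
clock 4: out=1, reg = 0xEFF9
clock 5: out=1, reg = 0x77FC
clock 6: out=0, reg = 0xBBFE
clock 7: out=0, reg = 0xDDFF
clock 8: out=1, reg = 0xEEFF
clock 9: out=1, reg = 0xF77F
clock 10: out=1, reg = 0xFBBF
clock 11: out=1, reg = 0x7DDF
clock 12: out=1, reg = 0xBEEF

0xBEEF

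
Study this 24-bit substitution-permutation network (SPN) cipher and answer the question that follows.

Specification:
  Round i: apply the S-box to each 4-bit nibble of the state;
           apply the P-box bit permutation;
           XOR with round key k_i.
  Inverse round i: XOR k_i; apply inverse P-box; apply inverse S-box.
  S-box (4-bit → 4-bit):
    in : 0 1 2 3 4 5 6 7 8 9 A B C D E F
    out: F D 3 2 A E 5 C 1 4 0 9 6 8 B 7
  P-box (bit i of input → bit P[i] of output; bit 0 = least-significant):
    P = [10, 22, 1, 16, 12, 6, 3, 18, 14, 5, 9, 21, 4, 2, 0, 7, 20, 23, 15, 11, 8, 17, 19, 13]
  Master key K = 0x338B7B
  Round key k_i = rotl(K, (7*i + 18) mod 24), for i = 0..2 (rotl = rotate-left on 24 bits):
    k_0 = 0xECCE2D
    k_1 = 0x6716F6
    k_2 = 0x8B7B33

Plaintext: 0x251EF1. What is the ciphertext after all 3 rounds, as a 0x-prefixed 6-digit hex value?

0xD4B2C1

s_0 = plaintext = 0x251EF1
s_1 = Round(s_0, k_0) = 0x4F13D6
s_2 = Round(s_1, k_1) = 0xF1B245
s_3 = Round(s_2, k_2) = 0xD4B2C1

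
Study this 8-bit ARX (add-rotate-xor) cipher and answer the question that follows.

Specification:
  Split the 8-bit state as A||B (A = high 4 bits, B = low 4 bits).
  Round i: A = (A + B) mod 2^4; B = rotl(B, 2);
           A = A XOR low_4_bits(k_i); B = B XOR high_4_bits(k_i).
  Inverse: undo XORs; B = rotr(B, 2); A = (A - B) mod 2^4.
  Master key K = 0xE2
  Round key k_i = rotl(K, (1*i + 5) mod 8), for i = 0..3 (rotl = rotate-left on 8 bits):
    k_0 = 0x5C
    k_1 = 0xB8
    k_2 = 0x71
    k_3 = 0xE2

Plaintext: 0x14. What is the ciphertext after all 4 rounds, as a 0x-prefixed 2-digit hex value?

s_0 = plaintext = 0x14
s_1 = Round(s_0, k_0) = 0x94
s_2 = Round(s_1, k_1) = 0x5A
s_3 = Round(s_2, k_2) = 0xED
s_4 = Round(s_3, k_3) = 0x99

0x99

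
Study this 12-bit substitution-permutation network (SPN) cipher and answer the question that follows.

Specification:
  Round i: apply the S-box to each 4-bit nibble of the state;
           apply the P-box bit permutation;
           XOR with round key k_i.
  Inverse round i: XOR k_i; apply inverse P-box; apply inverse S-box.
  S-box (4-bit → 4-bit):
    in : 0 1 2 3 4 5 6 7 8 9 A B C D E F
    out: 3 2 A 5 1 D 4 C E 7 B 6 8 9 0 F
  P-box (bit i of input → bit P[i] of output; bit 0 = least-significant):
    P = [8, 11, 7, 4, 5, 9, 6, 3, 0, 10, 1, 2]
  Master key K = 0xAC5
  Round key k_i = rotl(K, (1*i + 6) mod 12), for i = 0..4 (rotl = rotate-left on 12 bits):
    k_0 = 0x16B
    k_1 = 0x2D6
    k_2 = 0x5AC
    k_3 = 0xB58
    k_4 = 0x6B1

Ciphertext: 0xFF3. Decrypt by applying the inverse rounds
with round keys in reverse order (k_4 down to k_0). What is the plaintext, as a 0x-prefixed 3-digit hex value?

s_0 = ciphertext = 0xFF3
s_1 = InvRound(s_0, k_4) = 0x660
s_2 = InvRound(s_1, k_3) = 0x1DA
s_3 = InvRound(s_2, k_2) = 0x83C
s_4 = InvRound(s_3, k_1) = 0x6FB
s_5 = InvRound(s_4, k_0) = 0x115

0x115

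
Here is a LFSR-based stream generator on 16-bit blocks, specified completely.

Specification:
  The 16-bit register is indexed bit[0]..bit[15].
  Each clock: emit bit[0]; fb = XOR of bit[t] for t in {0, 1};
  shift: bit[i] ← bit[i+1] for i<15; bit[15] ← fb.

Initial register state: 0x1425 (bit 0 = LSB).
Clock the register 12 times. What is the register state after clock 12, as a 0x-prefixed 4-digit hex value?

0xE371

reg_0 = 0x1425
clock 1: out=1, reg = 0x8A12
clock 2: out=0, reg = 0xC509
clock 3: out=1, reg = 0xE284
clock 4: out=0, reg = 0x7142
clock 5: out=0, reg = 0xB8A1
clock 6: out=1, reg = 0xDC50
clock 7: out=0, reg = 0x6E28
clock 8: out=0, reg = 0x3714
clock 9: out=0, reg = 0x1B8A
clock 10: out=0, reg = 0x8DC5
clock 11: out=1, reg = 0xC6E2
clock 12: out=0, reg = 0xE371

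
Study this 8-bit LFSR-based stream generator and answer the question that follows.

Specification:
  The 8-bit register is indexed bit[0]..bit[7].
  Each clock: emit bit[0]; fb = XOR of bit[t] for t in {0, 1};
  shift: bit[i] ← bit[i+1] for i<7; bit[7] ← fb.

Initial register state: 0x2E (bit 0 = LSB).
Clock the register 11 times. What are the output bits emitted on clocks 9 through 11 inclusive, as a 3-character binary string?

reg_0 = 0x2E
clock 1: out=0, reg = 0x97
clock 2: out=1, reg = 0x4B
clock 3: out=1, reg = 0x25
clock 4: out=1, reg = 0x92
clock 5: out=0, reg = 0xC9
clock 6: out=1, reg = 0xE4
clock 7: out=0, reg = 0x72
clock 8: out=0, reg = 0xB9
clock 9: out=1, reg = 0xDC
clock 10: out=0, reg = 0x6E
clock 11: out=0, reg = 0xB7

100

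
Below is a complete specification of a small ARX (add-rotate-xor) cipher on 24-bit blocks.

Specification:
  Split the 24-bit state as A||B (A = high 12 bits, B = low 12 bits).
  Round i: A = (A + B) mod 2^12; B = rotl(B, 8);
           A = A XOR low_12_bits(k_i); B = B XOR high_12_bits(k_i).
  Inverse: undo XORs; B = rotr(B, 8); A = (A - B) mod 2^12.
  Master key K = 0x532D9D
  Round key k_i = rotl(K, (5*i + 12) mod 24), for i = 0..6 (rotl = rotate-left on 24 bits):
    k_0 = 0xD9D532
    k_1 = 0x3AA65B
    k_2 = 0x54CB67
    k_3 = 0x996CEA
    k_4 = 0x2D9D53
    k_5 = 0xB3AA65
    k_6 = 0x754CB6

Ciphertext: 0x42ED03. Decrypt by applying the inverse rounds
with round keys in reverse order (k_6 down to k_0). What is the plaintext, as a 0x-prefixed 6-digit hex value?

s_0 = ciphertext = 0x42ED03
s_1 = InvRound(s_0, k_6) = 0x31E57A
s_2 = InvRound(s_1, k_5) = 0x56D40E
s_3 = InvRound(s_2, k_4) = 0xAC8D76
s_4 = InvRound(s_3, k_3) = 0x81EE04
s_5 = InvRound(s_4, k_2) = 0xEEE48B
s_6 = InvRound(s_5, k_1) = 0x69E217
s_7 = InvRound(s_6, k_0) = 0xAFD8AF

0xAFD8AF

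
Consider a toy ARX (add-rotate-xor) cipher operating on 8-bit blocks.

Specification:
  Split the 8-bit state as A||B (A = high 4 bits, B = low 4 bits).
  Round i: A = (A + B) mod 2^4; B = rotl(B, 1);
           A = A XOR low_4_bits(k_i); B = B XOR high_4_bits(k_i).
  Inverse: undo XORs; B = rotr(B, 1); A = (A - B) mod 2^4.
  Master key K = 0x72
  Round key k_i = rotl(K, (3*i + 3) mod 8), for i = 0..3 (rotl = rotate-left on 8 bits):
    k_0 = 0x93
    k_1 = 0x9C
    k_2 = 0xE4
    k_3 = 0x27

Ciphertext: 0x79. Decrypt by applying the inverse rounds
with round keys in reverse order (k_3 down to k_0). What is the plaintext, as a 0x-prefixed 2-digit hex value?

s_0 = ciphertext = 0x79
s_1 = InvRound(s_0, k_3) = 0x3D
s_2 = InvRound(s_1, k_2) = 0xE9
s_3 = InvRound(s_2, k_1) = 0x20
s_4 = InvRound(s_3, k_0) = 0x5C

0x5C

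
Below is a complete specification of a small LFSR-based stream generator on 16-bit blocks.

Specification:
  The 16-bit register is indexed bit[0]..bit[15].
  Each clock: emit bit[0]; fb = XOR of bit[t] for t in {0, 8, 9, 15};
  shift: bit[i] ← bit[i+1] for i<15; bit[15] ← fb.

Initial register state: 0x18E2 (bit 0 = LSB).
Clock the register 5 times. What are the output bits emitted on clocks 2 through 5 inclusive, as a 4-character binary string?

1000

reg_0 = 0x18E2
clock 1: out=0, reg = 0x0C71
clock 2: out=1, reg = 0x8638
clock 3: out=0, reg = 0x431C
clock 4: out=0, reg = 0x218E
clock 5: out=0, reg = 0x90C7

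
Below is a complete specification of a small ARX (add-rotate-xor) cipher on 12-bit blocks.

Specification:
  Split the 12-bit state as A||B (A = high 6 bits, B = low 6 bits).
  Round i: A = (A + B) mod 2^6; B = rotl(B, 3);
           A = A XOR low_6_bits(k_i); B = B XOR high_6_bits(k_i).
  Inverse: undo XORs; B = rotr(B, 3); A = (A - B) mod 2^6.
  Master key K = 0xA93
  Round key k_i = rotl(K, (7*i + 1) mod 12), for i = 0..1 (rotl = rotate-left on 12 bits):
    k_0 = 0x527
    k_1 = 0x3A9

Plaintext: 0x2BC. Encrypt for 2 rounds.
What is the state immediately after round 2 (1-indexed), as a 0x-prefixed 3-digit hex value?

0xF50

s_0 = plaintext = 0x2BC
s_1 = Round(s_0, k_0) = 0x873
s_2 = Round(s_1, k_1) = 0xF50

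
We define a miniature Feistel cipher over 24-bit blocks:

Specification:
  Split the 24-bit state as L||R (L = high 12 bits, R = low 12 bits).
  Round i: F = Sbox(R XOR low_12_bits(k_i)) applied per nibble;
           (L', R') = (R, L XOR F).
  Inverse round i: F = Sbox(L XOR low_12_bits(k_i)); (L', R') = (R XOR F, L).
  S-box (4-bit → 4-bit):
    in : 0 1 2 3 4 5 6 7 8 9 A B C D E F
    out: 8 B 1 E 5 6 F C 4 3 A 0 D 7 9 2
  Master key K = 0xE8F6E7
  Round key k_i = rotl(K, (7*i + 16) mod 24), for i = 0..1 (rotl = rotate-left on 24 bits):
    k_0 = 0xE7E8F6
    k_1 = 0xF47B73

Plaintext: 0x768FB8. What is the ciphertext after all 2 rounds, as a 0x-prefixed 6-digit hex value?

s_0 = plaintext = 0x768FB8
s_1 = Round(s_0, k_0) = 0xFB8B31
s_2 = Round(s_1, k_1) = 0xB317E9

0xB317E9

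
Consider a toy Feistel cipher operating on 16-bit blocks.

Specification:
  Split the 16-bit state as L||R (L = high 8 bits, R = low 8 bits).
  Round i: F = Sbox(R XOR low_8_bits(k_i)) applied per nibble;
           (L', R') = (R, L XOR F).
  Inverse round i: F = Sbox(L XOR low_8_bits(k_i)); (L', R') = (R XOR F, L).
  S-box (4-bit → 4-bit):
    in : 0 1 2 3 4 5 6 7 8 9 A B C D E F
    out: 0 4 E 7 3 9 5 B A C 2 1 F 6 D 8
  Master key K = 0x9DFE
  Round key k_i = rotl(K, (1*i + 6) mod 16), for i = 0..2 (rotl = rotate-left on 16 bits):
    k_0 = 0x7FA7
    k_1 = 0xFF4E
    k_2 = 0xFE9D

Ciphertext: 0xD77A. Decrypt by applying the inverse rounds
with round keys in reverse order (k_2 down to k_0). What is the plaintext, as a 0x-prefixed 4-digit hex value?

0xF1D2

s_0 = ciphertext = 0xD77A
s_1 = InvRound(s_0, k_2) = 0x48D7
s_2 = InvRound(s_1, k_1) = 0xD248
s_3 = InvRound(s_2, k_0) = 0xF1D2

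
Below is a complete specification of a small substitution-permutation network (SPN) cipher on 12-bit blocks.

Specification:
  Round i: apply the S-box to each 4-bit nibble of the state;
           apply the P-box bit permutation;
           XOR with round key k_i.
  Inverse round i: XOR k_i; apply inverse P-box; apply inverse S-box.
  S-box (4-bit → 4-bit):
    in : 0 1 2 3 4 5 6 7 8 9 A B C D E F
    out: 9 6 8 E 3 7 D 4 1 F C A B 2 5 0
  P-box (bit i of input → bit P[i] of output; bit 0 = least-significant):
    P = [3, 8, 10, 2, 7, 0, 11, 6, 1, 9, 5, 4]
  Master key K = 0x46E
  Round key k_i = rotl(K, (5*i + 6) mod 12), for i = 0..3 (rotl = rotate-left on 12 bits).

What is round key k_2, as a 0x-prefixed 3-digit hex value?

K = 0x46E
k_0 = rotl(K, (5*0+6) mod 12) = rotl(K, 6) = 0xB91
k_1 = rotl(K, (5*1+6) mod 12) = rotl(K, 11) = 0x237
k_2 = rotl(K, (5*2+6) mod 12) = rotl(K, 4) = 0x6E4

0x6E4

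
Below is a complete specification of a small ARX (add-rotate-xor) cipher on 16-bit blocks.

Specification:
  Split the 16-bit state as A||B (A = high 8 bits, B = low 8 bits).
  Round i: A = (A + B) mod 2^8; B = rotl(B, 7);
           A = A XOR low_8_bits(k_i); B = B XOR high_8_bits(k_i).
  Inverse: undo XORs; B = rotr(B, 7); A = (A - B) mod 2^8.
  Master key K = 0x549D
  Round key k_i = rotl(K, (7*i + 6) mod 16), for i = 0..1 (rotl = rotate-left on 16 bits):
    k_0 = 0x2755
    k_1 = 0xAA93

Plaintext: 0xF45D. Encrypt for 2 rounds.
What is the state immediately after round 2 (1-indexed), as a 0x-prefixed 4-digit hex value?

s_0 = plaintext = 0xF45D
s_1 = Round(s_0, k_0) = 0x0489
s_2 = Round(s_1, k_1) = 0x1E6E

0x1E6E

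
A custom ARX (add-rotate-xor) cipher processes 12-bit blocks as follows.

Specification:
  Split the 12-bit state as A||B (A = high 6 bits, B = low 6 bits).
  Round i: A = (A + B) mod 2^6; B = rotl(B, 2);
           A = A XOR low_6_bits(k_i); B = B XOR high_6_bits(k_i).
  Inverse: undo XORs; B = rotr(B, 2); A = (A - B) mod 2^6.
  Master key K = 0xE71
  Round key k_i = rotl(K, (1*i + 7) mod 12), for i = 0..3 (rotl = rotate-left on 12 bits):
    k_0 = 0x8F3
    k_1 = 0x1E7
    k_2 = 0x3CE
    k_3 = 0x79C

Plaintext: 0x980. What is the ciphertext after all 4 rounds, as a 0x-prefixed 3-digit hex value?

0x370

s_0 = plaintext = 0x980
s_1 = Round(s_0, k_0) = 0x563
s_2 = Round(s_1, k_1) = 0x7C9
s_3 = Round(s_2, k_2) = 0x9AB
s_4 = Round(s_3, k_3) = 0x370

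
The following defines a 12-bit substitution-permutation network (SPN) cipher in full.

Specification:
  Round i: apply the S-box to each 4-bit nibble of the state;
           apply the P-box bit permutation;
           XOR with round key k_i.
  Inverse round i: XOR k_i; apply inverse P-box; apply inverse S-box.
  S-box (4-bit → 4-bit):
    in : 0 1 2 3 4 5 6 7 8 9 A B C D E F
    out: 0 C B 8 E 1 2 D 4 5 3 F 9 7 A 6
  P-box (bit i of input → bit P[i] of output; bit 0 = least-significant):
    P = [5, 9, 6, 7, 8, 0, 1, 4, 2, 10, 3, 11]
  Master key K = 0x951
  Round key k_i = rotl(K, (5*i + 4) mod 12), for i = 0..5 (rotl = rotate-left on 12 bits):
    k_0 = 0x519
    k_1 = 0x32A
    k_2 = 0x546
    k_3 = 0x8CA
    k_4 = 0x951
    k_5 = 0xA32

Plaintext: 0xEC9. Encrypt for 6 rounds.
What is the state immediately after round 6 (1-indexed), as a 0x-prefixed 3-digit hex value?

s_0 = plaintext = 0xEC9
s_1 = Round(s_0, k_0) = 0x869
s_2 = Round(s_1, k_1) = 0x343
s_3 = Round(s_2, k_2) = 0xDD5
s_4 = Round(s_3, k_3) = 0xDE5
s_5 = Round(s_4, k_4) = 0xD6C
s_6 = Round(s_5, k_5) = 0xE9F

0xE9F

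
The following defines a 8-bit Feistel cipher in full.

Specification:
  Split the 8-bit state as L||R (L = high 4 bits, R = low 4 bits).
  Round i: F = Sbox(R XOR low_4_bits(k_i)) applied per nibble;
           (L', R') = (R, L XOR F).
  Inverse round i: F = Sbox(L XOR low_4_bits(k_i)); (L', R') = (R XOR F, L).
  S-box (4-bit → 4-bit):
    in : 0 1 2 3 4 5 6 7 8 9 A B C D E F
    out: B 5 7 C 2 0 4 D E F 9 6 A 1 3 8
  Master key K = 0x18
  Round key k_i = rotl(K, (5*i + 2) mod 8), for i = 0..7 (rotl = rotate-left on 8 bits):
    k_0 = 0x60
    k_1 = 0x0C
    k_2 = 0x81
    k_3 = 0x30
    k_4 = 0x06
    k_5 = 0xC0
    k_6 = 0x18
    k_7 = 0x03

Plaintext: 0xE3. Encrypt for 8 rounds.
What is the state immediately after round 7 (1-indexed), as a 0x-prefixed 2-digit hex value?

0x8A

s_0 = plaintext = 0xE3
s_1 = Round(s_0, k_0) = 0x32
s_2 = Round(s_1, k_1) = 0x20
s_3 = Round(s_2, k_2) = 0x07
s_4 = Round(s_3, k_3) = 0x7D
s_5 = Round(s_4, k_4) = 0xD1
s_6 = Round(s_5, k_5) = 0x18
s_7 = Round(s_6, k_6) = 0x8A
s_8 = Round(s_7, k_7) = 0xA7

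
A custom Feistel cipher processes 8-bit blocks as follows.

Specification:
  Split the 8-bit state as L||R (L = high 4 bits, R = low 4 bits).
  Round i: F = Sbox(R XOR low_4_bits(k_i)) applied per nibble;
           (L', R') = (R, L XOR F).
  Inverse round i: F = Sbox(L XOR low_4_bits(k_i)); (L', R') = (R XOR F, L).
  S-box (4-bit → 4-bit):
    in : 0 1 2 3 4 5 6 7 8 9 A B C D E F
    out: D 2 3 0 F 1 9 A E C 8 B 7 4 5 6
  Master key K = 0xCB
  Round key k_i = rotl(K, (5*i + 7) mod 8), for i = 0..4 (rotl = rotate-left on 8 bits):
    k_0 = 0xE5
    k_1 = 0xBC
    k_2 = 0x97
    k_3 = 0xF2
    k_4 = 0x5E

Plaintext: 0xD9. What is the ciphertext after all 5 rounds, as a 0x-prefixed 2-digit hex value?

0x34

s_0 = plaintext = 0xD9
s_1 = Round(s_0, k_0) = 0x9A
s_2 = Round(s_1, k_1) = 0xA0
s_3 = Round(s_2, k_2) = 0x00
s_4 = Round(s_3, k_3) = 0x03
s_5 = Round(s_4, k_4) = 0x34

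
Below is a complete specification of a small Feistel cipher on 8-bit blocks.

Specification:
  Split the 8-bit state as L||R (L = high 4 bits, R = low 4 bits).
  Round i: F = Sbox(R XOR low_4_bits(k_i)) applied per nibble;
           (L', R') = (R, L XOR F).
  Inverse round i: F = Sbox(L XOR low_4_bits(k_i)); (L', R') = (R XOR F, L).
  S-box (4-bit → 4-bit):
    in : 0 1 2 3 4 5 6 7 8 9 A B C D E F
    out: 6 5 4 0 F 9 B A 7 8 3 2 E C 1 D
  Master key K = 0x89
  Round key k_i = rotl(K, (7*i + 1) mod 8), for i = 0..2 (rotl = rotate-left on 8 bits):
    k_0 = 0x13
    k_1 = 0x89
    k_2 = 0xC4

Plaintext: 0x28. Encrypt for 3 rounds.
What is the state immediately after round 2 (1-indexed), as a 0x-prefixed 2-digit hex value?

0x00

s_0 = plaintext = 0x28
s_1 = Round(s_0, k_0) = 0x80
s_2 = Round(s_1, k_1) = 0x00
s_3 = Round(s_2, k_2) = 0x0F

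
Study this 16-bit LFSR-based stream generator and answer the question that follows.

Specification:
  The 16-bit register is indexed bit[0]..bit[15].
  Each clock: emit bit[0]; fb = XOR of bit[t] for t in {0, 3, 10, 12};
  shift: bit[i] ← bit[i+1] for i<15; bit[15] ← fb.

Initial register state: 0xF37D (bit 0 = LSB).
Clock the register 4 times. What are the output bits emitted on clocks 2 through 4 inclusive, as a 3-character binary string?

reg_0 = 0xF37D
clock 1: out=1, reg = 0xF9BE
clock 2: out=0, reg = 0x7CDF
clock 3: out=1, reg = 0x3E6F
clock 4: out=1, reg = 0x1F37

011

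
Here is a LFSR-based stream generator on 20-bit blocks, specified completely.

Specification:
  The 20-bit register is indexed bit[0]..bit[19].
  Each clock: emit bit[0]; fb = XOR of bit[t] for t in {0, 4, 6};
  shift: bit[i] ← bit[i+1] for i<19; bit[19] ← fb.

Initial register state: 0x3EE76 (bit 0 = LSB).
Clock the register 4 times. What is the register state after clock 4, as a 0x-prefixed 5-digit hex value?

reg_0 = 0x3EE76
clock 1: out=0, reg = 0x1F73B
clock 2: out=1, reg = 0x0FB9D
clock 3: out=1, reg = 0x07DCE
clock 4: out=0, reg = 0x83EE7

0x83EE7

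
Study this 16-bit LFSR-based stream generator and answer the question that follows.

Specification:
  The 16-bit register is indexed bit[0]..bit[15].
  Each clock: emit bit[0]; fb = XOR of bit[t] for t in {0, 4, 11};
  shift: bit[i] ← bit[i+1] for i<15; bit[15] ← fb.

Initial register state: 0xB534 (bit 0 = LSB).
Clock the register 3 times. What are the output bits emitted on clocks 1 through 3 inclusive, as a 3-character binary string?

001

reg_0 = 0xB534
clock 1: out=0, reg = 0xDA9A
clock 2: out=0, reg = 0x6D4D
clock 3: out=1, reg = 0x36A6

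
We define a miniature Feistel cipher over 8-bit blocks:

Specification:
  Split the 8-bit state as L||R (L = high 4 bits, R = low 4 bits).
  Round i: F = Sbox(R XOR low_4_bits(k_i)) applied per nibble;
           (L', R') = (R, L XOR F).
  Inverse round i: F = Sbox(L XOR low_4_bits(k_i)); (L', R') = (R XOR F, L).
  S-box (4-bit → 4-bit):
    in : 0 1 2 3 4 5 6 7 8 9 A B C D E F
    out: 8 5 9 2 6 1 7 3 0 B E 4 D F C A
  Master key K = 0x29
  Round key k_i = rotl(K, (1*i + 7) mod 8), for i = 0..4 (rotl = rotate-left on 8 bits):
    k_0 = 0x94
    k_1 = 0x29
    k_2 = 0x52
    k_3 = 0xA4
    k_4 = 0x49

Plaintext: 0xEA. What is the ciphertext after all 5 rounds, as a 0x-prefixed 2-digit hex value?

0xAD

s_0 = plaintext = 0xEA
s_1 = Round(s_0, k_0) = 0xA2
s_2 = Round(s_1, k_1) = 0x2E
s_3 = Round(s_2, k_2) = 0xEF
s_4 = Round(s_3, k_3) = 0xFA
s_5 = Round(s_4, k_4) = 0xAD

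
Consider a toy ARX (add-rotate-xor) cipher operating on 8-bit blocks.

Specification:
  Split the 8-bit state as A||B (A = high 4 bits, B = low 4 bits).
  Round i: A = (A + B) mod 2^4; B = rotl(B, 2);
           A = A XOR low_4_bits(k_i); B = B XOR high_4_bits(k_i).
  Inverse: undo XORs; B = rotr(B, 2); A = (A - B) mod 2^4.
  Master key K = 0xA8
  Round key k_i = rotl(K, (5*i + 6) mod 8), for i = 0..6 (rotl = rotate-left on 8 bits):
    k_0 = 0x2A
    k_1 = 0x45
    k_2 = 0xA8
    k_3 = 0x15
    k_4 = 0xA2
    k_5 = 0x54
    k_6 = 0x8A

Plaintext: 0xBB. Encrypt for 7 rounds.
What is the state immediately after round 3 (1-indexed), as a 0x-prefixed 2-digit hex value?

0xC7

s_0 = plaintext = 0xBB
s_1 = Round(s_0, k_0) = 0xCC
s_2 = Round(s_1, k_1) = 0xD7
s_3 = Round(s_2, k_2) = 0xC7
s_4 = Round(s_3, k_3) = 0x6C
s_5 = Round(s_4, k_4) = 0x09
s_6 = Round(s_5, k_5) = 0xD3
s_7 = Round(s_6, k_6) = 0xA4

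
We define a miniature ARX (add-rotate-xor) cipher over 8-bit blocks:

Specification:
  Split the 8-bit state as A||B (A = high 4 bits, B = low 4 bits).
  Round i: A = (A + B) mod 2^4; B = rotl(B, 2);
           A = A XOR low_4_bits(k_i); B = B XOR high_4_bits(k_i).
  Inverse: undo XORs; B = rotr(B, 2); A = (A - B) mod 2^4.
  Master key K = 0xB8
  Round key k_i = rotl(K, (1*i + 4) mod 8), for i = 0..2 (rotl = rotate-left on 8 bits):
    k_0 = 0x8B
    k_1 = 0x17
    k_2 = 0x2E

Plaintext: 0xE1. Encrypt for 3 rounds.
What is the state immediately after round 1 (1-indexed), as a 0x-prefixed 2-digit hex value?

s_0 = plaintext = 0xE1
s_1 = Round(s_0, k_0) = 0x4C
s_2 = Round(s_1, k_1) = 0x72
s_3 = Round(s_2, k_2) = 0x7A

0x4C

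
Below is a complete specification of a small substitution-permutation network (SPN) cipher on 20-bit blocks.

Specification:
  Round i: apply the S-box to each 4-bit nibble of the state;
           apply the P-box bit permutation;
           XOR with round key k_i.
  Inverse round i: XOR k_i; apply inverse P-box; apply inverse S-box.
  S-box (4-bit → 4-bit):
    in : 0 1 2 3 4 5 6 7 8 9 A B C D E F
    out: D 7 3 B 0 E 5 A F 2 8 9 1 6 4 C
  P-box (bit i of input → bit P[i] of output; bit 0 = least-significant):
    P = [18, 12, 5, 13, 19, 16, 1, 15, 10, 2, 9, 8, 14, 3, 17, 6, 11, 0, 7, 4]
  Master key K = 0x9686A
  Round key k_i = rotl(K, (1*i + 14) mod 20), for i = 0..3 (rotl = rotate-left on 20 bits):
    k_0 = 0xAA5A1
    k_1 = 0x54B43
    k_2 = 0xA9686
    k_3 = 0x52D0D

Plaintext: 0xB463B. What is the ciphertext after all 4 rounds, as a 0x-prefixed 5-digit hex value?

s_0 = plaintext = 0xB463B
s_1 = Round(s_0, k_0) = 0x70BB1
s_2 = Round(s_1, k_1) = 0xB9E32
s_3 = Round(s_2, k_2) = 0x70C9E
s_4 = Round(s_3, k_3) = 0x6697C

0x6697C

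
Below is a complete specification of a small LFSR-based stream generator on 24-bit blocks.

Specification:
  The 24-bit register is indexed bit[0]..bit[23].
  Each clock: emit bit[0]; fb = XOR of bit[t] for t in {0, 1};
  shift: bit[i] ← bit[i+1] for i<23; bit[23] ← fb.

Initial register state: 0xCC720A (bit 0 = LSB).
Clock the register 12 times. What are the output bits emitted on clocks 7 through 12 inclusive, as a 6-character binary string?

000100

reg_0 = 0xCC720A
clock 1: out=0, reg = 0xE63905
clock 2: out=1, reg = 0xF31C82
clock 3: out=0, reg = 0xF98E41
clock 4: out=1, reg = 0xFCC720
clock 5: out=0, reg = 0x7E6390
clock 6: out=0, reg = 0x3F31C8
clock 7: out=0, reg = 0x1F98E4
clock 8: out=0, reg = 0x0FCC72
clock 9: out=0, reg = 0x87E639
clock 10: out=1, reg = 0xC3F31C
clock 11: out=0, reg = 0x61F98E
clock 12: out=0, reg = 0xB0FCC7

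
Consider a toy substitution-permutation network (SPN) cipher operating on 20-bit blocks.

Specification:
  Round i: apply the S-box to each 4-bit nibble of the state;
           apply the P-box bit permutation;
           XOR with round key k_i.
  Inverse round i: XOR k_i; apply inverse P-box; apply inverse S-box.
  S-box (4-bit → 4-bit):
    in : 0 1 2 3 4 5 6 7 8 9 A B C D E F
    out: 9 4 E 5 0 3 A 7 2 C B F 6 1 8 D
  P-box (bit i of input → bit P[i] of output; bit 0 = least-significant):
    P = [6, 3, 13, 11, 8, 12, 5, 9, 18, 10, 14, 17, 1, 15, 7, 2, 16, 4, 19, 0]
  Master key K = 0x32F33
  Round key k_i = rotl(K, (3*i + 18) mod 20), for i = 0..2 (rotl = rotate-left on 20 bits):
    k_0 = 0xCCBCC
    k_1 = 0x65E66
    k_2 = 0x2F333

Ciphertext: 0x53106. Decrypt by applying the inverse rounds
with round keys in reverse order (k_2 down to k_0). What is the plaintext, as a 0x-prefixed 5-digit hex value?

s_0 = ciphertext = 0x53106
s_1 = InvRound(s_0, k_2) = 0xA6F94
s_2 = InvRound(s_1, k_1) = 0xC3D73
s_3 = InvRound(s_2, k_0) = 0x6BC2C

0x6BC2C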